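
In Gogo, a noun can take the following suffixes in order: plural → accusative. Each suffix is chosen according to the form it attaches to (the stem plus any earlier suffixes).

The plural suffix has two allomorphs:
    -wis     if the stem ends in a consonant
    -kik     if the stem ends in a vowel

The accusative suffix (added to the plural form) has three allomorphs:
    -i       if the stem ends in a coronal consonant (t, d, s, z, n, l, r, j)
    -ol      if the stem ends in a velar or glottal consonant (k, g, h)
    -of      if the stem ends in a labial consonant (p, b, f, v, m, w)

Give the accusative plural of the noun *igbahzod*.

igbahzodwisi

*igbahzod*: final sound = /d/, a consonant → -wis → *igbahzodwis*.
The plural form *igbahzodwis*: final consonant = /s/, coronal → -i → *igbahzodwisi*.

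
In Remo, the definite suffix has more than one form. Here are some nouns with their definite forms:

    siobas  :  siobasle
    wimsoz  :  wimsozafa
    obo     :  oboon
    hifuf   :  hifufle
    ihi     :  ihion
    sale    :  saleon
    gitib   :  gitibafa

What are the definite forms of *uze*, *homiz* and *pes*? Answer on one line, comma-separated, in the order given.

uzeon, homizafa, pesle

Looking at the final sound of each stem: -le when the stem ends in a voiceless consonant (*siobas*, *hifuf*); -afa when the stem ends in a voiced consonant (*wimsoz*, *gitib*); -on when the stem ends in a vowel (*obo*, *ihi*, *sale*).
*uze*: final sound = /e/, a vowel → -on → *uzeon*.
*homiz* — final sound /z/ (a voiced consonant) → -afa → *homizafa*.
*pes* — final sound /s/ (a voiceless consonant) → -le → *pesle*.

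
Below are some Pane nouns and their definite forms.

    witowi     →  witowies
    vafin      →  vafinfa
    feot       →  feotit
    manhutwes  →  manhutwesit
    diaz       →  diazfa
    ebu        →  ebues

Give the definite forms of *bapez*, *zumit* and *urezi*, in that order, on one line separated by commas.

bapezfa, zumitit, urezies

The pattern is voicing of the final sound: -it when the stem ends in a voiceless consonant (*feot*, *manhutwes*); -fa when the stem ends in a voiced consonant (*vafin*, *diaz*); -es when the stem ends in a vowel (*witowi*, *ebu*).
*bapez*: final sound = /z/, a voiced consonant → -fa → *bapezfa*.
Since the final sound of *zumit* is /t/ (a voiceless consonant), it takes -it, giving *zumitit*.
*urezi*: final sound = /i/, a vowel → -es → *urezies*.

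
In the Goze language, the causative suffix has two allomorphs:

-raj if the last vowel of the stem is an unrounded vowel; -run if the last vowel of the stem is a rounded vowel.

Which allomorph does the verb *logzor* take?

The last vowel of *logzor* is /o/, which is a rounded vowel, so the suffix is -run.

-run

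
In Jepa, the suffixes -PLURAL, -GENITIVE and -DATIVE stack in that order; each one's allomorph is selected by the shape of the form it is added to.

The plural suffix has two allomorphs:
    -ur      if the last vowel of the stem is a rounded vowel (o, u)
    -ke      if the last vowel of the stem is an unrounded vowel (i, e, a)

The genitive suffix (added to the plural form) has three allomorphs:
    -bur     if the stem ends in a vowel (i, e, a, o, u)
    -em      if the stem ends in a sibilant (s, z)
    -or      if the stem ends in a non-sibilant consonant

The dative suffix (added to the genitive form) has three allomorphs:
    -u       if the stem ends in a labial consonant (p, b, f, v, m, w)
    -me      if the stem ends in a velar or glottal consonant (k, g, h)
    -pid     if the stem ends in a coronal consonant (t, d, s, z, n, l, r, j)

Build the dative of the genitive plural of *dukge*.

dukgekeburpid

*dukge* — last vowel /e/ (an unrounded vowel) → -ke → *dukgeke*.
The plural form *dukgeke* — final sound /e/ (a vowel) → -bur → *dukgekebur*.
The final consonant of the genitive form *dukgekebur* is /r/, which is coronal, so the dative suffix is -pid, giving *dukgekeburpid*.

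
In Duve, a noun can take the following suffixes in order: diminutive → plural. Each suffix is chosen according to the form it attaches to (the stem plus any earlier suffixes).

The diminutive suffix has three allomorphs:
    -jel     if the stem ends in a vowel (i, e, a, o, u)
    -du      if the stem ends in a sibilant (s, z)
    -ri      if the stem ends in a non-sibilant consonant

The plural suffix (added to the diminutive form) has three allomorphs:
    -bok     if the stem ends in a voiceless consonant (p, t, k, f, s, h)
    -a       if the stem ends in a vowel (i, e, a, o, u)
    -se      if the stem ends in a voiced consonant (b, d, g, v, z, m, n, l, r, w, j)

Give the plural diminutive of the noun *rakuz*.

Since the final sound of *rakuz* is /z/ (a sibilant), it takes -du, giving *rakuzdu*.
The diminutive form *rakuzdu*: final sound = /u/, a vowel → -a → *rakuzdua*.

rakuzdua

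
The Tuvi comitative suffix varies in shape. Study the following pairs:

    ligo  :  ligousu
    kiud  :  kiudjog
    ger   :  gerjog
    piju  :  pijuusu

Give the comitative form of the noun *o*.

ousu

Looking at the final sound of each stem: -jog when the stem ends in a consonant (*kiud*, *ger*); -usu when the stem ends in a vowel (*ligo*, *piju*).
Since the final sound of *o* is /o/ (a vowel), it takes -usu, giving *ousu*.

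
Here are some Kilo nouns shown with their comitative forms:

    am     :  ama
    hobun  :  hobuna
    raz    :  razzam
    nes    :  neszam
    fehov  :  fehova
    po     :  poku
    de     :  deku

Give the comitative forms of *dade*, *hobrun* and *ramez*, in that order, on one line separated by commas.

dadeku, hobruna, ramezzam

The alternation tracks the final sound of the stem — -zam when the stem ends in a sibilant (*raz*, *nes*); -a when the stem ends in a non-sibilant consonant (*am*, *hobun*, *fehov*); -ku when the stem ends in a vowel (*po*, *de*).
*dade*: final sound = /e/, a vowel → -ku → *dadeku*.
*hobrun* — final sound /n/ (a non-sibilant consonant) → -a → *hobruna*.
*ramez* — final sound /z/ (a sibilant) → -zam → *ramezzam*.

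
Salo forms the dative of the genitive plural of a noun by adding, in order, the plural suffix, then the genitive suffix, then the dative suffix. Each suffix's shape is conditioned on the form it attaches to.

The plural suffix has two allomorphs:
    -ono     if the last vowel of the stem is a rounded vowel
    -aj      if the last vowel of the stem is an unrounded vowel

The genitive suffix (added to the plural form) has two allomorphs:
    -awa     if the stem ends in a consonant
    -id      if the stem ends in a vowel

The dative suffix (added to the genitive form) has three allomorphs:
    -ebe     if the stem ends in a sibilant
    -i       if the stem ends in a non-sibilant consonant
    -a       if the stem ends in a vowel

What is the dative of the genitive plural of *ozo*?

ozoonoidi

*ozo* — last vowel /o/ (a rounded vowel) → -ono → *ozoono*.
Since the final sound of the plural form *ozoono* is /o/ (a vowel), it takes -id, giving *ozoonoid*.
The genitive form *ozoonoid*: final sound = /d/, a non-sibilant consonant → -i → *ozoonoidi*.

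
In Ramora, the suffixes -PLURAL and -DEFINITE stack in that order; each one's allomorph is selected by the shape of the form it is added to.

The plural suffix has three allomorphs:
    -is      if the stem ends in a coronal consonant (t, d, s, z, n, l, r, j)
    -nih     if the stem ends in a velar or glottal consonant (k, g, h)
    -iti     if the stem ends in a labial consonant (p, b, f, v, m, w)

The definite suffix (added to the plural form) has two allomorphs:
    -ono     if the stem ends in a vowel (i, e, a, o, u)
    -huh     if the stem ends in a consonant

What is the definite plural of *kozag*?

*kozag* — final consonant /g/ (velar/glottal) → -nih → *kozagnih*.
The final sound of the plural form *kozagnih* is /h/, which is a consonant, so the definite suffix is -huh, giving *kozagnihhuh*.

kozagnihhuh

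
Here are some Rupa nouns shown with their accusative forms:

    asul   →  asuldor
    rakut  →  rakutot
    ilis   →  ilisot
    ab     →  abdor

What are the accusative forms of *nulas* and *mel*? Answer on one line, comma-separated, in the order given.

nulasot, meldor

The pattern is voicing of the final consonant: -ot when the stem ends in a voiceless consonant (*rakut*, *ilis*); -dor when the stem ends in a voiced consonant (*asul*, *ab*).
The final consonant of *nulas* is /s/, which is voiceless, so the suffix is -ot, giving *nulasot*.
Since the final consonant of *mel* is /l/ (voiced), it takes -dor, giving *meldor*.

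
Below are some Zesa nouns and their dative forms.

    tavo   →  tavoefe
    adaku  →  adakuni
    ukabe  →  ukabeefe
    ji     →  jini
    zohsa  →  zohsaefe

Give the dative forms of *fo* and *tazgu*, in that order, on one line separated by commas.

The pattern is height harmony: -ni when the last vowel of the stem is a high vowel (*adaku*, *ji*); -efe when the last vowel of the stem is a non-high vowel (*tavo*, *ukabe*, *zohsa*).
Since the last vowel of *fo* is /o/ (a non-high vowel), it takes -efe, giving *foefe*.
*tazgu* — last vowel /u/ (a high vowel) → -ni → *tazguni*.

foefe, tazguni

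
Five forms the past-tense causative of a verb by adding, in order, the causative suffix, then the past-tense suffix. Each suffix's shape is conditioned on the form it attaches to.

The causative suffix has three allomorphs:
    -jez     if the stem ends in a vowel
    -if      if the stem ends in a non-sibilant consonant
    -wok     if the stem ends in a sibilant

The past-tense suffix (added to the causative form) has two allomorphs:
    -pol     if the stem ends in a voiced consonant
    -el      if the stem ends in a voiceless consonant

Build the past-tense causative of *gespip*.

gespipifel

Since the final sound of *gespip* is /p/ (a non-sibilant consonant), it takes -if, giving *gespipif*.
The causative form *gespipif* — final consonant /f/ (voiceless) → -el → *gespipifel*.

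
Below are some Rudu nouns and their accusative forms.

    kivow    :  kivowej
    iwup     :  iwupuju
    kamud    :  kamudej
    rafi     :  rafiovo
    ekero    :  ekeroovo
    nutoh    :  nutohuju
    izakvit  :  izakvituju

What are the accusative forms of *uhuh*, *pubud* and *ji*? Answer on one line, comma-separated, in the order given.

The alternation tracks the final sound of the stem — -uju when the stem ends in a voiceless consonant (*iwup*, *nutoh*, *izakvit*); -ej when the stem ends in a voiced consonant (*kivow*, *kamud*); -ovo when the stem ends in a vowel (*rafi*, *ekero*).
*uhuh*: final sound = /h/, a voiceless consonant → -uju → *uhuhuju*.
*pubud*: final sound = /d/, a voiced consonant → -ej → *pubudej*.
*ji* — final sound /i/ (a vowel) → -ovo → *jiovo*.

uhuhuju, pubudej, jiovo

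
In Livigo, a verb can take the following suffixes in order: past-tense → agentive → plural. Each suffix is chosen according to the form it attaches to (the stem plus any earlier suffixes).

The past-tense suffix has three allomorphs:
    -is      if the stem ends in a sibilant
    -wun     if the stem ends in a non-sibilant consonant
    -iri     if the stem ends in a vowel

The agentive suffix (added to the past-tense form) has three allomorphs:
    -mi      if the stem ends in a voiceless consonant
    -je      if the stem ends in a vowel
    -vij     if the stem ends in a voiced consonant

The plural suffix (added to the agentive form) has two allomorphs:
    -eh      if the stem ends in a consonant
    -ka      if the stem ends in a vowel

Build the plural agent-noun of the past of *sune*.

suneirijeka

Since the final sound of *sune* is /e/ (a vowel), it takes -iri, giving *suneiri*.
Since the final sound of the past-tense form *suneiri* is /i/ (a vowel), it takes -je, giving *suneirije*.
The final sound of the agentive form *suneirije* is /e/, which is a vowel, so the plural suffix is -ka, giving *suneirijeka*.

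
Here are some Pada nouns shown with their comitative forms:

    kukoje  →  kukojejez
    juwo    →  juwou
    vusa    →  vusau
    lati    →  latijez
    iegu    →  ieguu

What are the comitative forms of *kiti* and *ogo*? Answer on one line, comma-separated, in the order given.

The suffix is conditioned by the last vowel: -jez when the last vowel of the stem is a front vowel (*kukoje*, *lati*); -u when the last vowel of the stem is a back vowel (*juwo*, *vusa*, *iegu*).
The last vowel of *kiti* is /i/, which is a front vowel, so the suffix is -jez, giving *kitijez*.
*ogo*: last vowel = /o/, a back vowel → -u → *ogou*.

kitijez, ogou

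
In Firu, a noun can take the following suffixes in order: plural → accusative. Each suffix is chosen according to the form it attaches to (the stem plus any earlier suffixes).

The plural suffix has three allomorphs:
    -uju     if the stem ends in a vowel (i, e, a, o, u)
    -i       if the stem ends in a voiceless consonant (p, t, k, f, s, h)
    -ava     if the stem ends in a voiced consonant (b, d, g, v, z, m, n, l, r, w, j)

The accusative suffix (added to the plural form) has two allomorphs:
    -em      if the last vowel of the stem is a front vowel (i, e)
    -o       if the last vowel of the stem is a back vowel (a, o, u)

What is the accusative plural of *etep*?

etepiem

*etep* — final sound /p/ (a voiceless consonant) → -i → *etepi*.
Since the last vowel of the plural form *etepi* is /i/ (a front vowel), it takes -em, giving *etepiem*.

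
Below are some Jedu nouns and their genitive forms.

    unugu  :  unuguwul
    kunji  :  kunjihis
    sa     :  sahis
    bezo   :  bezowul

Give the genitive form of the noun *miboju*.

mibojuwul

The pattern is rounding harmony: -wul when the last vowel of the stem is a rounded vowel (*unugu*, *bezo*); -his when the last vowel of the stem is an unrounded vowel (*kunji*, *sa*).
Since the last vowel of *miboju* is /u/ (a rounded vowel), it takes -wul, giving *mibojuwul*.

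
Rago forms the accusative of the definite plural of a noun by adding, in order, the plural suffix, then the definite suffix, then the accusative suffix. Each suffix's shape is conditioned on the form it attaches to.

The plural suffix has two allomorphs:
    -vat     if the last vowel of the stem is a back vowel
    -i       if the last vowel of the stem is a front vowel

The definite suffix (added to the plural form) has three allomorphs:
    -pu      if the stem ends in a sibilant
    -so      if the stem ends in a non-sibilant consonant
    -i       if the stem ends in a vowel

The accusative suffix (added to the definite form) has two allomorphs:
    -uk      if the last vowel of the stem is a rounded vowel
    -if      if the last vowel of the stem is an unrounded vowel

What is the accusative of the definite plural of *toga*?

Since the last vowel of *toga* is /a/ (a back vowel), it takes -vat, giving *togavat*.
Since the final sound of the plural form *togavat* is /t/ (a non-sibilant consonant), it takes -so, giving *togavatso*.
The definite form *togavatso*: last vowel = /o/, a rounded vowel → -uk → *togavatsouk*.

togavatsouk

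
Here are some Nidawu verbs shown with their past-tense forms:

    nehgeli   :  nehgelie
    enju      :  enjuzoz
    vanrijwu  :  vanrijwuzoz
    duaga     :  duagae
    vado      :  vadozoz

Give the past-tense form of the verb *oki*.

okie

The alternation tracks the last vowel of the stem — -zoz when the last vowel of the stem is a rounded vowel (*enju*, *vanrijwu*, *vado*); -e when the last vowel of the stem is an unrounded vowel (*nehgeli*, *duaga*).
*oki* — last vowel /i/ (an unrounded vowel) → -e → *okie*.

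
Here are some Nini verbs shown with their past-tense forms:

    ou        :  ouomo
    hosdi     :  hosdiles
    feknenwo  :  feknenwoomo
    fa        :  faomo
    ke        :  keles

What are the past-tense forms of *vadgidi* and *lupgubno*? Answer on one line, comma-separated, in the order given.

vadgidiles, lupgubnoomo

The pattern is front/back vowel harmony: -les when the last vowel of the stem is a front vowel (*hosdi*, *ke*); -omo when the last vowel of the stem is a back vowel (*ou*, *feknenwo*, *fa*).
Since the last vowel of *vadgidi* is /i/ (a front vowel), it takes -les, giving *vadgidiles*.
*lupgubno* — last vowel /o/ (a back vowel) → -omo → *lupgubnoomo*.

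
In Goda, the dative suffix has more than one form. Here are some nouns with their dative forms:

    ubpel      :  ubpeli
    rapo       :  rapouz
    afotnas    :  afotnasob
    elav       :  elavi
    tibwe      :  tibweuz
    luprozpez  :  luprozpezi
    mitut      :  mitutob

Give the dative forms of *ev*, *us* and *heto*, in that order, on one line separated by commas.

evi, usob, hetouz

The alternation tracks the final sound of the stem — -ob when the stem ends in a voiceless consonant (*afotnas*, *mitut*); -i when the stem ends in a voiced consonant (*ubpel*, *elav*, *luprozpez*); -uz when the stem ends in a vowel (*rapo*, *tibwe*).
The final sound of *ev* is /v/, which is a voiced consonant, so the suffix is -i, giving *evi*.
Since the final sound of *us* is /s/ (a voiceless consonant), it takes -ob, giving *usob*.
*heto* — final sound /o/ (a vowel) → -uz → *hetouz*.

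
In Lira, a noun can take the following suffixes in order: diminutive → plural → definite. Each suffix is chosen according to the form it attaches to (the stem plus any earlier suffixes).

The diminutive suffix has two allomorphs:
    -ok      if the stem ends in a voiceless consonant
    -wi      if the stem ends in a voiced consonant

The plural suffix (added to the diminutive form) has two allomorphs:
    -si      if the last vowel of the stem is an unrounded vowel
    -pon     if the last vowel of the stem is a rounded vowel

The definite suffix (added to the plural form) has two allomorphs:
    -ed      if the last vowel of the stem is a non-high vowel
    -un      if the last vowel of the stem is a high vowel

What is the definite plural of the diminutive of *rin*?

rinwisiun

*rin* — final consonant /n/ (voiced) → -wi → *rinwi*.
The last vowel of the diminutive form *rinwi* is /i/, which is an unrounded vowel, so the plural suffix is -si, giving *rinwisi*.
The plural form *rinwisi*: last vowel = /i/, a high vowel → -un → *rinwisiun*.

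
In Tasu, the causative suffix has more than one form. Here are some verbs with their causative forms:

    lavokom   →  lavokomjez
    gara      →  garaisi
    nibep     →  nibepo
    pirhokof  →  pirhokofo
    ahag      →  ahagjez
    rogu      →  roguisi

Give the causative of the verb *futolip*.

futolipo

The pattern is voicing of the final sound: -o when the stem ends in a voiceless consonant (*nibep*, *pirhokof*); -jez when the stem ends in a voiced consonant (*lavokom*, *ahag*); -isi when the stem ends in a vowel (*gara*, *rogu*).
The final sound of *futolip* is /p/, which is a voiceless consonant, so the suffix is -o, giving *futolipo*.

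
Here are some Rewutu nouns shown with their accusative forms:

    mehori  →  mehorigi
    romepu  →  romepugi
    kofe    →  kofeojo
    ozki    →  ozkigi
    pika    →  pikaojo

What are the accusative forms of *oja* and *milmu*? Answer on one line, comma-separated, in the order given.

ojaojo, milmugi

The suffix is conditioned by the last vowel: -gi when the last vowel of the stem is a high vowel (*mehori*, *romepu*, *ozki*); -ojo when the last vowel of the stem is a non-high vowel (*kofe*, *pika*).
The last vowel of *oja* is /a/, which is a non-high vowel, so the suffix is -ojo, giving *ojaojo*.
The last vowel of *milmu* is /u/, which is a high vowel, so the suffix is -gi, giving *milmugi*.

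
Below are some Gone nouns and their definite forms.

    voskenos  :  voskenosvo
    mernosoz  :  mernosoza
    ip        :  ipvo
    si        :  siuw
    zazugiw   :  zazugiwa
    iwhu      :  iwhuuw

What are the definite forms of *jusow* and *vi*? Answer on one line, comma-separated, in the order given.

The suffix is conditioned by the final sound: -vo when the stem ends in a voiceless consonant (*voskenos*, *ip*); -a when the stem ends in a voiced consonant (*mernosoz*, *zazugiw*); -uw when the stem ends in a vowel (*si*, *iwhu*).
*jusow* — final sound /w/ (a voiced consonant) → -a → *jusowa*.
Since the final sound of *vi* is /i/ (a vowel), it takes -uw, giving *viuw*.

jusowa, viuw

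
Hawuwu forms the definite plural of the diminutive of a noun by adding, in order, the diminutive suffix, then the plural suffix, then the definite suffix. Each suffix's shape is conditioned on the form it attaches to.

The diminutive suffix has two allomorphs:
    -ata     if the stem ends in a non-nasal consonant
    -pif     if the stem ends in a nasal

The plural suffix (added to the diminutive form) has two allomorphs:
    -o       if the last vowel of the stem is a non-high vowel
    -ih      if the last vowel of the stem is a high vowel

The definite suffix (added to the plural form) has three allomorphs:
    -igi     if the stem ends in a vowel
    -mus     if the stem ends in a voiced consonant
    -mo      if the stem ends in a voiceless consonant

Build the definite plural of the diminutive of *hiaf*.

hiafataoigi

*hiaf*: final consonant = /f/, non-nasal → -ata → *hiafata*.
The diminutive form *hiafata* — last vowel /a/ (a non-high vowel) → -o → *hiafatao*.
The final sound of the plural form *hiafatao* is /o/, which is a vowel, so the definite suffix is -igi, giving *hiafataoigi*.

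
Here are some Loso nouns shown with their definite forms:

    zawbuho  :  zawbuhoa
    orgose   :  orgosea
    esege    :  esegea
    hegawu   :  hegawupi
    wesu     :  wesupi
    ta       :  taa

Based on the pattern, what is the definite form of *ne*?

nea

The alternation tracks the last vowel of the stem — -pi when the last vowel of the stem is a high vowel (*hegawu*, *wesu*); -a when the last vowel of the stem is a non-high vowel (*zawbuho*, *orgose*, *esege*, *ta*).
*ne* — last vowel /e/ (a non-high vowel) → -a → *nea*.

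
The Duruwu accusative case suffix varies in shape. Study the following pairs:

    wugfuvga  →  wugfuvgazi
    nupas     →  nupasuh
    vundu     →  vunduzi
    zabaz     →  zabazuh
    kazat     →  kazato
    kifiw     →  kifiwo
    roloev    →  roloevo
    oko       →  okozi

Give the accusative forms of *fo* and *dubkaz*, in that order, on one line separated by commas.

fozi, dubkazuh

The alternation tracks the final sound of the stem — -uh when the stem ends in a sibilant (*nupas*, *zabaz*); -o when the stem ends in a non-sibilant consonant (*kazat*, *kifiw*, *roloev*); -zi when the stem ends in a vowel (*wugfuvga*, *vundu*, *oko*).
The final sound of *fo* is /o/, which is a vowel, so the suffix is -zi, giving *fozi*.
*dubkaz* — final sound /z/ (a sibilant) → -uh → *dubkazuh*.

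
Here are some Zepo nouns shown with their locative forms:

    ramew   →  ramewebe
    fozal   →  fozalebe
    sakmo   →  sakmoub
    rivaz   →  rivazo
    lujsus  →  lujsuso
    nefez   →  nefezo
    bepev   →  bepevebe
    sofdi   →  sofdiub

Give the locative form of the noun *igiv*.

igivebe

The alternation tracks the final sound of the stem — -o when the stem ends in a sibilant (*rivaz*, *lujsus*, *nefez*); -ebe when the stem ends in a non-sibilant consonant (*ramew*, *fozal*, *bepev*); -ub when the stem ends in a vowel (*sakmo*, *sofdi*).
The final sound of *igiv* is /v/, which is a non-sibilant consonant, so the suffix is -ebe, giving *igivebe*.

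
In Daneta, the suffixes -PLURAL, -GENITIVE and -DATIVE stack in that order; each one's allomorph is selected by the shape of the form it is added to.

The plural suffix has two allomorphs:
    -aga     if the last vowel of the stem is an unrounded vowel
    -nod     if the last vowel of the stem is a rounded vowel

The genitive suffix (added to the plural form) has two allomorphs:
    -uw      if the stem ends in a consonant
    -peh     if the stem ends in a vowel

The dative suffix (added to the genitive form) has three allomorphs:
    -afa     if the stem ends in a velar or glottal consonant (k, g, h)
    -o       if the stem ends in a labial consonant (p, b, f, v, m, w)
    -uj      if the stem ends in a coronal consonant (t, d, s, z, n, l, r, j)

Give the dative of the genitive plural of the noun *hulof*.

*hulof*: last vowel = /o/, a rounded vowel → -nod → *hulofnod*.
The final sound of the plural form *hulofnod* is /d/, which is a consonant, so the genitive suffix is -uw, giving *hulofnoduw*.
The genitive form *hulofnoduw*: final consonant = /w/, labial → -o → *hulofnoduwo*.

hulofnoduwo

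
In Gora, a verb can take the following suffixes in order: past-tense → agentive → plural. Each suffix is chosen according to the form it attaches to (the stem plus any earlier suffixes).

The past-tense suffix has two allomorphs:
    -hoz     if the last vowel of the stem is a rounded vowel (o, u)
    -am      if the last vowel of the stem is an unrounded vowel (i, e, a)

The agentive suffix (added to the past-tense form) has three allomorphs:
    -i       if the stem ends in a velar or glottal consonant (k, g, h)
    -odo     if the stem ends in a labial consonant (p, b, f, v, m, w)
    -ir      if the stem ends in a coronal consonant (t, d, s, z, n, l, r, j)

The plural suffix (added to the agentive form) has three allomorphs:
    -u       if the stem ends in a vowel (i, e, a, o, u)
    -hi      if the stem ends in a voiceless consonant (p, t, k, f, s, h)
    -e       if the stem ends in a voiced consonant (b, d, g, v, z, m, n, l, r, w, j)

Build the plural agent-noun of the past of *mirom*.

*mirom* — last vowel /o/ (a rounded vowel) → -hoz → *miromhoz*.
Since the final consonant of the past-tense form *miromhoz* is /z/ (coronal), it takes -ir, giving *miromhozir*.
The agentive form *miromhozir*: final sound = /r/, a voiced consonant → -e → *miromhozire*.

miromhozire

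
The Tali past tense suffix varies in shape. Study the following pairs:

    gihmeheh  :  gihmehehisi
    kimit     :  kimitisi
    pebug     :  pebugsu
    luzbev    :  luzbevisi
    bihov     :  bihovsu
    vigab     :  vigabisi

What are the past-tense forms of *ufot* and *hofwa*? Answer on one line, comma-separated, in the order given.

The pattern is rounding harmony: -su when the last vowel of the stem is a rounded vowel (*pebug*, *bihov*); -isi when the last vowel of the stem is an unrounded vowel (*gihmeheh*, *kimit*, *luzbev*, *vigab*).
Since the last vowel of *ufot* is /o/ (a rounded vowel), it takes -su, giving *ufotsu*.
The last vowel of *hofwa* is /a/, which is an unrounded vowel, so the suffix is -isi, giving *hofwaisi*.

ufotsu, hofwaisi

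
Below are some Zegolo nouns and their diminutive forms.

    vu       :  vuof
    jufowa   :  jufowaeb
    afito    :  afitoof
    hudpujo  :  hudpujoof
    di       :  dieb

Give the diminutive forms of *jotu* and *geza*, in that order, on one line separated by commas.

The alternation tracks the last vowel of the stem — -of when the last vowel of the stem is a rounded vowel (*vu*, *afito*, *hudpujo*); -eb when the last vowel of the stem is an unrounded vowel (*jufowa*, *di*).
*jotu* — last vowel /u/ (a rounded vowel) → -of → *jotuof*.
*geza* — last vowel /a/ (an unrounded vowel) → -eb → *gezaeb*.

jotuof, gezaeb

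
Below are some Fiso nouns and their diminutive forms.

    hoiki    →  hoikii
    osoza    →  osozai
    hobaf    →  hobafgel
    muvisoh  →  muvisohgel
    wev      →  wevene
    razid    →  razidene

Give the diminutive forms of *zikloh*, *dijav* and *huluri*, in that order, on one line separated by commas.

The pattern is voicing of the final sound: -gel when the stem ends in a voiceless consonant (*hobaf*, *muvisoh*); -ene when the stem ends in a voiced consonant (*wev*, *razid*); -i when the stem ends in a vowel (*hoiki*, *osoza*).
Since the final sound of *zikloh* is /h/ (a voiceless consonant), it takes -gel, giving *ziklohgel*.
*dijav* — final sound /v/ (a voiced consonant) → -ene → *dijavene*.
Since the final sound of *huluri* is /i/ (a vowel), it takes -i, giving *hulurii*.

ziklohgel, dijavene, hulurii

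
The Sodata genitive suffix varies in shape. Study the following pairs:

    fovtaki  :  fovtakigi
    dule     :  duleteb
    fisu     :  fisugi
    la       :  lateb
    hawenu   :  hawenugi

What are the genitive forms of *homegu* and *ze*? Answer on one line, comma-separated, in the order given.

homegugi, zeteb

The alternation tracks the last vowel of the stem — -gi when the last vowel of the stem is a high vowel (*fovtaki*, *fisu*, *hawenu*); -teb when the last vowel of the stem is a non-high vowel (*dule*, *la*).
The last vowel of *homegu* is /u/, which is a high vowel, so the suffix is -gi, giving *homegugi*.
The last vowel of *ze* is /e/, which is a non-high vowel, so the suffix is -teb, giving *zeteb*.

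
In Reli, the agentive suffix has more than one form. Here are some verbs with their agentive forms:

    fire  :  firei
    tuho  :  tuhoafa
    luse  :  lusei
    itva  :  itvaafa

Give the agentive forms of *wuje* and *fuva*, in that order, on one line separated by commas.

wujei, fuvaafa

The suffix is conditioned by the last vowel: -i when the last vowel of the stem is a front vowel (*fire*, *luse*); -afa when the last vowel of the stem is a back vowel (*tuho*, *itva*).
Since the last vowel of *wuje* is /e/ (a front vowel), it takes -i, giving *wujei*.
The last vowel of *fuva* is /a/, which is a back vowel, so the suffix is -afa, giving *fuvaafa*.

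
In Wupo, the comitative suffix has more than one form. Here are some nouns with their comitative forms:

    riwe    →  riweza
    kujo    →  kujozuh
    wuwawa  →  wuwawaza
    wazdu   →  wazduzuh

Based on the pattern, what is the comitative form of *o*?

ozuh

The pattern is rounding harmony: -zuh when the last vowel of the stem is a rounded vowel (*kujo*, *wazdu*); -za when the last vowel of the stem is an unrounded vowel (*riwe*, *wuwawa*).
The last vowel of *o* is /o/, which is a rounded vowel, so the suffix is -zuh, giving *ozuh*.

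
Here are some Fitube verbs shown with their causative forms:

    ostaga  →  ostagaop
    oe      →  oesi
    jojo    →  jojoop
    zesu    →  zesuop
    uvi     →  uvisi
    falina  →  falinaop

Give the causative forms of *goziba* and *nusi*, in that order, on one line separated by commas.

The alternation tracks the last vowel of the stem — -si when the last vowel of the stem is a front vowel (*oe*, *uvi*); -op when the last vowel of the stem is a back vowel (*ostaga*, *jojo*, *zesu*, *falina*).
The last vowel of *goziba* is /a/, which is a back vowel, so the suffix is -op, giving *gozibaop*.
*nusi* — last vowel /i/ (a front vowel) → -si → *nusisi*.

gozibaop, nusisi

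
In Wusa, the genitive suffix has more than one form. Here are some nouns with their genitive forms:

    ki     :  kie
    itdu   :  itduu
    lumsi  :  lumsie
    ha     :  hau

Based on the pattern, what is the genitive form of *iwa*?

iwau

Looking at the last vowel of each stem: -e when the last vowel of the stem is a front vowel (*ki*, *lumsi*); -u when the last vowel of the stem is a back vowel (*itdu*, *ha*).
The last vowel of *iwa* is /a/, which is a back vowel, so the suffix is -u, giving *iwau*.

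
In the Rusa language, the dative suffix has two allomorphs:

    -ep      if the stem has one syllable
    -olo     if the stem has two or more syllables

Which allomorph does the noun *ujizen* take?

-olo

*ujizen* has 3 syllables, so the suffix is -olo.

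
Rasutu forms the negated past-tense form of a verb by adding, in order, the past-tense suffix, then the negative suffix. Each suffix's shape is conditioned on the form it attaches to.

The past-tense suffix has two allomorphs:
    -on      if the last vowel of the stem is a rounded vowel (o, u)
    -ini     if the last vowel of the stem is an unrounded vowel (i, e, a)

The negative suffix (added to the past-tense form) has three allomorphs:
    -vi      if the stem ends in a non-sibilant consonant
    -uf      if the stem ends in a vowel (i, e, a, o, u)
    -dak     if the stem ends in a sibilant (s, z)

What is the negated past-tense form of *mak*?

makiniuf

*mak* — last vowel /a/ (an unrounded vowel) → -ini → *makini*.
The past-tense form *makini*: final sound = /i/, a vowel → -uf → *makiniuf*.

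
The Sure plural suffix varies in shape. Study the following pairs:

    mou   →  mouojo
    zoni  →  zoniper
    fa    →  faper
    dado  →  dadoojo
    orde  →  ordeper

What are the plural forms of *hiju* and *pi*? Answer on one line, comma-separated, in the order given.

hijuojo, piper

The suffix is conditioned by the last vowel: -ojo when the last vowel of the stem is a rounded vowel (*mou*, *dado*); -per when the last vowel of the stem is an unrounded vowel (*zoni*, *fa*, *orde*).
*hiju* — last vowel /u/ (a rounded vowel) → -ojo → *hijuojo*.
*pi*: last vowel = /i/, an unrounded vowel → -per → *piper*.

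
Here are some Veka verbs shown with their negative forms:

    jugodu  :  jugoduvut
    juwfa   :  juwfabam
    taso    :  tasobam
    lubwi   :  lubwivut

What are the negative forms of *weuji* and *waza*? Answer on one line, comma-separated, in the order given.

weujivut, wazabam

Looking at the last vowel of each stem: -vut when the last vowel of the stem is a high vowel (*jugodu*, *lubwi*); -bam when the last vowel of the stem is a non-high vowel (*juwfa*, *taso*).
*weuji*: last vowel = /i/, a high vowel → -vut → *weujivut*.
The last vowel of *waza* is /a/, which is a non-high vowel, so the suffix is -bam, giving *wazabam*.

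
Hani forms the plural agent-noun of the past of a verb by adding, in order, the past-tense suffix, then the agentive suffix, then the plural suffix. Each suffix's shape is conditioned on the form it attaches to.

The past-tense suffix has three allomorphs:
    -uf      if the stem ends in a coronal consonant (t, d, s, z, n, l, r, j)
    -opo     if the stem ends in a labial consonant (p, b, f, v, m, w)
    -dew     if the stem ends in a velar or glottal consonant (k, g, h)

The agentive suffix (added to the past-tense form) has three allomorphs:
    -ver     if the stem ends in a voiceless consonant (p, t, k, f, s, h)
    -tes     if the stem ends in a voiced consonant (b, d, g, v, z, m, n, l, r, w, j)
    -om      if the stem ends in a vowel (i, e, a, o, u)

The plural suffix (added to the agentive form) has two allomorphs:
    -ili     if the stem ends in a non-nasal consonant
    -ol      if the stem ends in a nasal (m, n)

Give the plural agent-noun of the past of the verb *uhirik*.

The final consonant of *uhirik* is /k/, which is velar/glottal, so the past-tense suffix is -dew, giving *uhirikdew*.
The final sound of the past-tense form *uhirikdew* is /w/, which is a voiced consonant, so the agentive suffix is -tes, giving *uhirikdewtes*.
The final consonant of the agentive form *uhirikdewtes* is /s/, which is non-nasal, so the plural suffix is -ili, giving *uhirikdewtesili*.

uhirikdewtesili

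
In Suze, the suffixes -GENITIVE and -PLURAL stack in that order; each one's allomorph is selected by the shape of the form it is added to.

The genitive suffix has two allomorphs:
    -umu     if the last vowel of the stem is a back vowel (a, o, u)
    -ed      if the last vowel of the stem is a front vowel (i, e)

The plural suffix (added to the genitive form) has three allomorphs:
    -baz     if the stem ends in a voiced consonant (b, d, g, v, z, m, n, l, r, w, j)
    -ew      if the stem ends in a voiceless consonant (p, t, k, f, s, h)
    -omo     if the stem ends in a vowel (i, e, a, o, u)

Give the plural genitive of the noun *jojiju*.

*jojiju* — last vowel /u/ (a back vowel) → -umu → *jojijuumu*.
The genitive form *jojijuumu*: final sound = /u/, a vowel → -omo → *jojijuumuomo*.

jojijuumuomo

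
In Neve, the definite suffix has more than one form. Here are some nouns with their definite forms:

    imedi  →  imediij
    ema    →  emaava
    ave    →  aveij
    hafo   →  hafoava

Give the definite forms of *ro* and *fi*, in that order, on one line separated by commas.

roava, fiij

The alternation tracks the last vowel of the stem — -ij when the last vowel of the stem is a front vowel (*imedi*, *ave*); -ava when the last vowel of the stem is a back vowel (*ema*, *hafo*).
Since the last vowel of *ro* is /o/ (a back vowel), it takes -ava, giving *roava*.
Since the last vowel of *fi* is /i/ (a front vowel), it takes -ij, giving *fiij*.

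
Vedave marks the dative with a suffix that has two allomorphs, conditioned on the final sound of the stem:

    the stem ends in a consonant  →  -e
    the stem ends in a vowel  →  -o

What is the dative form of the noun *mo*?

The final sound of *mo* is /o/, which is a vowel, so the suffix is -o, giving *moo*.

moo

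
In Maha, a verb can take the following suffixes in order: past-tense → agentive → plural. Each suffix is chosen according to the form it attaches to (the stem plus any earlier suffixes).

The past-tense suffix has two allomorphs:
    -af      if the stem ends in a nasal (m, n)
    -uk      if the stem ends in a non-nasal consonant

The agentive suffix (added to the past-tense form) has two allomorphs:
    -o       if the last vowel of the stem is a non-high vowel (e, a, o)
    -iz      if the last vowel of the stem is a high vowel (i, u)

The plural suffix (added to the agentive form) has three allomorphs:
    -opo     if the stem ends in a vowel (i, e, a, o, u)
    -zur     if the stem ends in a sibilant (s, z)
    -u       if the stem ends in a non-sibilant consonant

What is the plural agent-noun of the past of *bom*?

*bom*: final consonant = /m/, a nasal → -af → *bomaf*.
The past-tense form *bomaf*: last vowel = /a/, a non-high vowel → -o → *bomafo*.
The agentive form *bomafo* — final sound /o/ (a vowel) → -opo → *bomafoopo*.

bomafoopo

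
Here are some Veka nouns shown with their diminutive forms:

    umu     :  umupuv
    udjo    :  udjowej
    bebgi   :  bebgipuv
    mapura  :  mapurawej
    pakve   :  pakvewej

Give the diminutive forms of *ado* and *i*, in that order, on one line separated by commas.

adowej, ipuv

The alternation tracks the last vowel of the stem — -puv when the last vowel of the stem is a high vowel (*umu*, *bebgi*); -wej when the last vowel of the stem is a non-high vowel (*udjo*, *mapura*, *pakve*).
*ado*: last vowel = /o/, a non-high vowel → -wej → *adowej*.
*i* — last vowel /i/ (a high vowel) → -puv → *ipuv*.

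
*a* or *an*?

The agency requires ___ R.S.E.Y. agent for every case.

an

The indefinite article is chosen by the initial *sound* of the following word, not its spelling.
The initialism *R.S.E.Y.* is read letter by letter; the first letter, R, is pronounced /ɑr/, which begins with a vowel sound.
So the article is *an*: The agency requires an R.S.E.Y. agent for every case.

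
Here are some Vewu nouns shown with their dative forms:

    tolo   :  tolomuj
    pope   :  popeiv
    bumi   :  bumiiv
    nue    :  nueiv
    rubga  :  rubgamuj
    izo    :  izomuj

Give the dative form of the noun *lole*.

The pattern is front/back vowel harmony: -iv when the last vowel of the stem is a front vowel (*pope*, *bumi*, *nue*); -muj when the last vowel of the stem is a back vowel (*tolo*, *rubga*, *izo*).
*lole*: last vowel = /e/, a front vowel → -iv → *loleiv*.

loleiv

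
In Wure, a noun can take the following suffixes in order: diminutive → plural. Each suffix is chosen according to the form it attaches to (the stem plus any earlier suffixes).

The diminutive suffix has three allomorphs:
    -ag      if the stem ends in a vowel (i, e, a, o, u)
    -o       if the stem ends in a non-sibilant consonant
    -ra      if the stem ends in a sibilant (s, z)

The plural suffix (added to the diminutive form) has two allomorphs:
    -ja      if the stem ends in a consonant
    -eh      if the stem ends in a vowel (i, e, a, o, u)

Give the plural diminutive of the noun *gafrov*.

The final sound of *gafrov* is /v/, which is a non-sibilant consonant, so the diminutive suffix is -o, giving *gafrovo*.
The final sound of the diminutive form *gafrovo* is /o/, which is a vowel, so the plural suffix is -eh, giving *gafrovoeh*.

gafrovoeh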